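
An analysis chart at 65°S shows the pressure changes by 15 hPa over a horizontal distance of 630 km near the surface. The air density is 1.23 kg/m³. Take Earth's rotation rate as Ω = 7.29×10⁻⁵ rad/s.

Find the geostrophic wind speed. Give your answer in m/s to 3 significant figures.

14.6 m/s

Coriolis parameter at 65°S:
f = 2Ω sin φ = 2 × 7.29×10⁻⁵ × sin 65° = 1.32×10⁻⁴ s⁻¹
Pressure gradient: |∂P/∂n| = 1500 Pa / 630000 m = 2.38×10⁻³ Pa/m
Geostrophic balance (pressure-gradient force = Coriolis force):
V_g = (1/(fρ)) |∂P/∂n| = 2.38×10⁻³ / (1.32×10⁻⁴ × 1.23) = 14.6 m/s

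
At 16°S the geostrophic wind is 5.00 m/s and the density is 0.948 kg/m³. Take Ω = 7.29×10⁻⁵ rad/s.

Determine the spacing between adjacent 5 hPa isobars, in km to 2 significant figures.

2600 km

Coriolis parameter at 16°S:
f = 2Ω sin φ = 2 × 7.29×10⁻⁵ × sin 16° = 4.02×10⁻⁵ s⁻¹
Geostrophic balance rearranged: |∂P/∂n| = f ρ V_g
|∂P/∂n| = 4.02×10⁻⁵ × 0.948 × 5.00 = 1.90×10⁻⁴ Pa/m
Isobar spacing: Δn = ΔP/|∂P/∂n| = 500 Pa / 1.90×10⁻⁴ Pa/m = 2624799 m ≈ 2600 km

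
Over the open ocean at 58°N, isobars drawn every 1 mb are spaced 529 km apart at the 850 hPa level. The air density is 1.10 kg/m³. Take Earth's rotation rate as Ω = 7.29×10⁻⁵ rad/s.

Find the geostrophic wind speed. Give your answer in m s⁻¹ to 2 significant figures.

Coriolis parameter at 58°N:
f = 2Ω sin φ = 2 × 7.29×10⁻⁵ × sin 58° = 1.24×10⁻⁴ s⁻¹
Pressure gradient: |∂P/∂n| = 100 Pa / 529000 m = 1.89×10⁻⁴ Pa/m
Geostrophic balance (pressure-gradient force = Coriolis force):
V_g = (1/(fρ)) |∂P/∂n| = 1.89×10⁻⁴ / (1.24×10⁻⁴ × 1.10) = 1.39 m/s

1.4 m s⁻¹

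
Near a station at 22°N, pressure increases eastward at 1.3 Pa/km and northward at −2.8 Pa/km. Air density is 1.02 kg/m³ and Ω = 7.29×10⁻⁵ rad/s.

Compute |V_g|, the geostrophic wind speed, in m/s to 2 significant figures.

55 m/s

Coriolis parameter at 22°N:
f = 2Ω sin φ = 2 × 7.29×10⁻⁵ × sin 22° = 5.46×10⁻⁵ s⁻¹
Component geostrophic relations (x east, y north):
u_g = −(1/(fρ)) ∂P/∂y,  v_g = (1/(fρ)) ∂P/∂x
u_g = −(−2.8×10⁻³)/(5.46×10⁻⁵ × 1.02) = 50.3 m/s;  v_g = (1.3×10⁻³)/(5.46×10⁻⁵ × 1.02) = 23.3 m/s
|V_g| = √(u_g² + v_g²) = 55.4 m/s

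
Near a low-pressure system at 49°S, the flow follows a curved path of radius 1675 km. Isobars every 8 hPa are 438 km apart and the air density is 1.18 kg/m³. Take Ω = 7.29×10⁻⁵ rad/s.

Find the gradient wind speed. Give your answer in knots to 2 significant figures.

26 knots

Coriolis parameter at 49°S:
f = 2Ω sin φ = 2 × 7.29×10⁻⁵ × sin 49° = 1.10×10⁻⁴ s⁻¹
Pressure gradient: |∂P/∂n| = 800 Pa / 438000 m = 1.83×10⁻³ Pa/m
Geostrophic speed: V_g = |∂P/∂n|/(fρ) = 1.83×10⁻³/(1.10×10⁻⁴ × 1.18) = 14.1 m/s
Around a low, centrifugal force acts outward with Coriolis, so pressure-gradient force balances both:
(1/ρ)|∂P/∂n| = fV + V²/R  →  V² + fR·V − fR·V_g = 0
With fR = 1.10×10⁻⁴ × 1675×10³ m = 184 m/s:
V = [−fR + √((fR)² + 4 fR V_g)]/2 = [−184 + √(184² + 4×184×14.1)]/2 = 13.1 m/s
Subgeostrophic (V < V_g = 14.1 m/s), as expected around a low.
Converting: 13.1 m/s × 1.944 = 26 knots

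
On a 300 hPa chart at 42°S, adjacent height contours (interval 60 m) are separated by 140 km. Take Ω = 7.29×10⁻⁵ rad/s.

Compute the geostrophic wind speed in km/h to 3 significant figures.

Coriolis parameter at 42°S:
f = 2Ω sin φ = 2 × 7.29×10⁻⁵ × sin 42° = 9.76×10⁻⁵ s⁻¹
Height gradient: |∂Z/∂n| = 60 m / 140000 m = 4.29×10⁻⁴
On a pressure surface, geostrophic balance gives V_g = (g/f)|∂Z/∂n|:
V_g = 9.81 × 4.29×10⁻⁴ / 9.76×10⁻⁵ = 43.1 m/s
Converting: 43.1 m/s × 3.6 = 155 km/h

155 km/h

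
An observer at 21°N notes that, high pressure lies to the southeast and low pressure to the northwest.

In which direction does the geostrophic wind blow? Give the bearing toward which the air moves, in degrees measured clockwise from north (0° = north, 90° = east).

045°

The pressure-gradient force points toward the northwest (bearing 315°).
Geostrophic balance: in the Northern Hemisphere the Coriolis force deflects motion to the right, so the geostrophic wind blows 90° to the right of the pressure-gradient force (low pressure on the left).
Rotating 315° by 90° clockwise gives 045° — the wind blows toward the northeast.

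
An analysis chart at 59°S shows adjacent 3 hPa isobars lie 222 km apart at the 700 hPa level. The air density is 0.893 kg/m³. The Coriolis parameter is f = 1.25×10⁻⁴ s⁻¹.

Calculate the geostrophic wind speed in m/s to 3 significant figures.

Pressure gradient: |∂P/∂n| = 300 Pa / 222000 m = 1.35×10⁻³ Pa/m
Geostrophic balance (pressure-gradient force = Coriolis force):
V_g = (1/(fρ)) |∂P/∂n| = 1.35×10⁻³ / (1.25×10⁻⁴ × 0.893) = 12.1 m/s

12.1 m/s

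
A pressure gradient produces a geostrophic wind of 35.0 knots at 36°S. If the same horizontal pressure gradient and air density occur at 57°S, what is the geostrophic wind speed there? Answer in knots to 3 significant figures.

With the same pressure gradient and density, V_g ∝ 1/f ∝ 1/sin φ.
V₂ = V₁ · sin φ₁ / sin φ₂ = 35.0 × sin 36° / sin 57°
V₂ = 35.0 × 0.5878/0.8387 = 24.5 knots

24.5 knots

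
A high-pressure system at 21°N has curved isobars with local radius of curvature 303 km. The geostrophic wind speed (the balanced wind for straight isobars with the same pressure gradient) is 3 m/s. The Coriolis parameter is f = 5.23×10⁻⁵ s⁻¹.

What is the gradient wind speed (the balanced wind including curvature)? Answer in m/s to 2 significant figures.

4.0 m/s

Around a high, pressure-gradient force acts outward with centrifugal, so Coriolis balances both:
fV = (1/ρ)|∂P/∂n| + V²/R  →  V² − fR·V + fR·V_g = 0
With fR = 5.23×10⁻⁵ × 303×10³ m = 15.8 m/s:
V = [fR − √((fR)² − 4 fR V_g)]/2 = [15.8 − √(15.8² − 4×15.8×3)]/2 = 4.02 m/s
Supergeostrophic (V > V_g = 3 m/s), as expected around a high.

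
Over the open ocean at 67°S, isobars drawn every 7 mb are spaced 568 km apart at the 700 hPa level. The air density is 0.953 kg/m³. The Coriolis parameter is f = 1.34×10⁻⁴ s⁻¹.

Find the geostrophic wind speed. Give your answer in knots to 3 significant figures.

Pressure gradient: |∂P/∂n| = 700 Pa / 568000 m = 1.23×10⁻³ Pa/m
Geostrophic balance (pressure-gradient force = Coriolis force):
V_g = (1/(fρ)) |∂P/∂n| = 1.23×10⁻³ / (1.34×10⁻⁴ × 0.953) = 9.65 m/s
Converting: 9.65 m/s × 1.944 = 18.8 knots

18.8 knots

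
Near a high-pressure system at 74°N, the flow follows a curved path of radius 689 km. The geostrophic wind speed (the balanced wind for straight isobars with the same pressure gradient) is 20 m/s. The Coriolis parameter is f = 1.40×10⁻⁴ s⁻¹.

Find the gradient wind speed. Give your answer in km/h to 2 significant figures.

Around a high, pressure-gradient force acts outward with centrifugal, so Coriolis balances both:
fV = (1/ρ)|∂P/∂n| + V²/R  →  V² − fR·V + fR·V_g = 0
With fR = 1.40×10⁻⁴ × 689×10³ m = 96.5 m/s:
V = [fR − √((fR)² − 4 fR V_g)]/2 = [96.5 − √(96.5² − 4×96.5×20)]/2 = 28.3 m/s
Supergeostrophic (V > V_g = 20 m/s), as expected around a high.
Converting: 28.3 m/s × 3.6 = 100 km/h

100 km/h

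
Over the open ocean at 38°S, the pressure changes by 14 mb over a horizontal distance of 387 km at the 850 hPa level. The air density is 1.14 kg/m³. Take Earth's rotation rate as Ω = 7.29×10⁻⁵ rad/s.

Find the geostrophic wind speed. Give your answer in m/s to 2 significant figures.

Coriolis parameter at 38°S:
f = 2Ω sin φ = 2 × 7.29×10⁻⁵ × sin 38° = 8.98×10⁻⁵ s⁻¹
Pressure gradient: |∂P/∂n| = 1400 Pa / 387000 m = 3.62×10⁻³ Pa/m
Geostrophic balance (pressure-gradient force = Coriolis force):
V_g = (1/(fρ)) |∂P/∂n| = 3.62×10⁻³ / (8.98×10⁻⁵ × 1.14) = 35.4 m/s

35 m/s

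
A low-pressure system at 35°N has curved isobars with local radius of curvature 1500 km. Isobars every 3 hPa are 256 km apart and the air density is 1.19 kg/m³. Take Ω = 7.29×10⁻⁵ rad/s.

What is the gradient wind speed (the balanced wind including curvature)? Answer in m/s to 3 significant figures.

Coriolis parameter at 35°N:
f = 2Ω sin φ = 2 × 7.29×10⁻⁵ × sin 35° = 8.36×10⁻⁵ s⁻¹
Pressure gradient: |∂P/∂n| = 300 Pa / 256000 m = 1.17×10⁻³ Pa/m
Geostrophic speed: V_g = |∂P/∂n|/(fρ) = 1.17×10⁻³/(8.36×10⁻⁵ × 1.19) = 11.8 m/s
Around a low, centrifugal force acts outward with Coriolis, so pressure-gradient force balances both:
(1/ρ)|∂P/∂n| = fV + V²/R  →  V² + fR·V − fR·V_g = 0
With fR = 8.36×10⁻⁵ × 1500×10³ m = 125 m/s:
V = [−fR + √((fR)² + 4 fR V_g)]/2 = [−125 + √(125² + 4×125×11.8)]/2 = 10.8 m/s
Subgeostrophic (V < V_g = 11.8 m/s), as expected around a low.

10.8 m/s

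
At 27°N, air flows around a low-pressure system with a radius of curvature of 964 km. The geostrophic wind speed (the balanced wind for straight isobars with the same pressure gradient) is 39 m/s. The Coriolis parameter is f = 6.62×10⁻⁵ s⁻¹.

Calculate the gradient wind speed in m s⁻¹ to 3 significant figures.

Around a low, centrifugal force acts outward with Coriolis, so pressure-gradient force balances both:
(1/ρ)|∂P/∂n| = fV + V²/R  →  V² + fR·V − fR·V_g = 0
With fR = 6.62×10⁻⁵ × 964×10³ m = 63.8 m/s:
V = [−fR + √((fR)² + 4 fR V_g)]/2 = [−63.8 + √(63.8² + 4×63.8×39)]/2 = 27.3 m/s
Subgeostrophic (V < V_g = 39 m/s), as expected around a low.

27.3 m s⁻¹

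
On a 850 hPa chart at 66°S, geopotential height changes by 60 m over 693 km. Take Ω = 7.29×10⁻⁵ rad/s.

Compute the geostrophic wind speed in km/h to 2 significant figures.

23 km/h

Coriolis parameter at 66°S:
f = 2Ω sin φ = 2 × 7.29×10⁻⁵ × sin 66° = 1.33×10⁻⁴ s⁻¹
Height gradient: |∂Z/∂n| = 60 m / 693000 m = 8.66×10⁻⁵
On a pressure surface, geostrophic balance gives V_g = (g/f)|∂Z/∂n|:
V_g = 9.81 × 8.66×10⁻⁵ / 1.33×10⁻⁴ = 6.38 m/s
Converting: 6.38 m/s × 3.6 = 23 km/h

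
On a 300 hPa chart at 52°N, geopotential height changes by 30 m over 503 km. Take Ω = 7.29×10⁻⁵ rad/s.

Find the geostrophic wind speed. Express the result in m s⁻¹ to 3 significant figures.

5.09 m s⁻¹

Coriolis parameter at 52°N:
f = 2Ω sin φ = 2 × 7.29×10⁻⁵ × sin 52° = 1.15×10⁻⁴ s⁻¹
Height gradient: |∂Z/∂n| = 30 m / 503000 m = 5.96×10⁻⁵
On a pressure surface, geostrophic balance gives V_g = (g/f)|∂Z/∂n|:
V_g = 9.81 × 5.96×10⁻⁵ / 1.15×10⁻⁴ = 5.09 m/s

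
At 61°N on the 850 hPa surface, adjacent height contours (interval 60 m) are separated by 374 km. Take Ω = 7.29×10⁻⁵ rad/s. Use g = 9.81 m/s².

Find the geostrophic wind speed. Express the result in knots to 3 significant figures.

Coriolis parameter at 61°N:
f = 2Ω sin φ = 2 × 7.29×10⁻⁵ × sin 61° = 1.28×10⁻⁴ s⁻¹
Height gradient: |∂Z/∂n| = 60 m / 374000 m = 1.60×10⁻⁴
On a pressure surface, geostrophic balance gives V_g = (g/f)|∂Z/∂n|:
V_g = 9.81 × 1.60×10⁻⁴ / 1.28×10⁻⁴ = 12.3 m/s
Converting: 12.3 m/s × 1.944 = 24.0 knots

24.0 knots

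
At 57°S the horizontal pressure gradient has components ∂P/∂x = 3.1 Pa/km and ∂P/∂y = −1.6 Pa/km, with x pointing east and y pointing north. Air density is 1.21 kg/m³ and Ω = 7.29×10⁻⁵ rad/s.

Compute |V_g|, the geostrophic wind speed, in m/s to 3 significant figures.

Coriolis parameter at 57°S:
f = 2Ω sin φ = 2 × 7.29×10⁻⁵ × sin 57° = 1.22×10⁻⁴ s⁻¹
In the Southern Hemisphere f is negative: f = −1.22×10⁻⁴ s⁻¹.
Component geostrophic relations (x east, y north):
u_g = −(1/(fρ)) ∂P/∂y,  v_g = (1/(fρ)) ∂P/∂x
u_g = −(−1.6×10⁻³)/(−1.22×10⁻⁴ × 1.21) = −10.8 m/s;  v_g = (3.1×10⁻³)/(−1.22×10⁻⁴ × 1.21) = −21.0 m/s
|V_g| = √(u_g² + v_g²) = 23.6 m/s

23.6 m/s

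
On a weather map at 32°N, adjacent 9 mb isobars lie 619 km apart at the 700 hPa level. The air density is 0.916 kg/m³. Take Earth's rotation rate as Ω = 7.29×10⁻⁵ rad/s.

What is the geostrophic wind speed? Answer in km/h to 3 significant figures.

Coriolis parameter at 32°N:
f = 2Ω sin φ = 2 × 7.29×10⁻⁵ × sin 32° = 7.73×10⁻⁵ s⁻¹
Pressure gradient: |∂P/∂n| = 900 Pa / 619000 m = 1.45×10⁻³ Pa/m
Geostrophic balance (pressure-gradient force = Coriolis force):
V_g = (1/(fρ)) |∂P/∂n| = 1.45×10⁻³ / (7.73×10⁻⁵ × 0.916) = 20.5 m/s
Converting: 20.5 m/s × 3.6 = 74.0 km/h

74.0 km/h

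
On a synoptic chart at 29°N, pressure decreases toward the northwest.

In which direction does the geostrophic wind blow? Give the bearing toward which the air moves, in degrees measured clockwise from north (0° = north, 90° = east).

045°

The pressure-gradient force points toward the northwest (bearing 315°).
Geostrophic balance: in the Northern Hemisphere the Coriolis force deflects motion to the right, so the geostrophic wind blows 90° to the right of the pressure-gradient force (low pressure on the left).
Rotating 315° by 90° clockwise gives 045° — the wind blows toward the northeast.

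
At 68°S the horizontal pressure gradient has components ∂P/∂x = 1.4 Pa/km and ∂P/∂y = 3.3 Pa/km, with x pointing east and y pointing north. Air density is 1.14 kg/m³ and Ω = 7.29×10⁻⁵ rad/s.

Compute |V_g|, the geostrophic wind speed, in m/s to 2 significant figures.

23 m/s

Coriolis parameter at 68°S:
f = 2Ω sin φ = 2 × 7.29×10⁻⁵ × sin 68° = 1.35×10⁻⁴ s⁻¹
In the Southern Hemisphere f is negative: f = −1.35×10⁻⁴ s⁻¹.
Component geostrophic relations (x east, y north):
u_g = −(1/(fρ)) ∂P/∂y,  v_g = (1/(fρ)) ∂P/∂x
u_g = −(3.3×10⁻³)/(−1.35×10⁻⁴ × 1.14) = 21.4 m/s;  v_g = (1.4×10⁻³)/(−1.35×10⁻⁴ × 1.14) = −9.08 m/s
|V_g| = √(u_g² + v_g²) = 23.3 m/s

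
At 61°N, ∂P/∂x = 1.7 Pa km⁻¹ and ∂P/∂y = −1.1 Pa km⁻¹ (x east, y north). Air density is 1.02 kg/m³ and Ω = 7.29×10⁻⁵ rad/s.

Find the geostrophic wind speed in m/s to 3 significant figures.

Coriolis parameter at 61°N:
f = 2Ω sin φ = 2 × 7.29×10⁻⁵ × sin 61° = 1.28×10⁻⁴ s⁻¹
Component geostrophic relations (x east, y north):
u_g = −(1/(fρ)) ∂P/∂y,  v_g = (1/(fρ)) ∂P/∂x
u_g = −(−1.1×10⁻³)/(1.28×10⁻⁴ × 1.02) = 8.46 m/s;  v_g = (1.7×10⁻³)/(1.28×10⁻⁴ × 1.02) = 13.1 m/s
|V_g| = √(u_g² + v_g²) = 15.6 m/s

15.6 m/s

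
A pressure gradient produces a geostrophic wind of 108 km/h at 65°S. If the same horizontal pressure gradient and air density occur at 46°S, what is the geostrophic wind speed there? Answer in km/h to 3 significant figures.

With the same pressure gradient and density, V_g ∝ 1/f ∝ 1/sin φ.
V₂ = V₁ · sin φ₁ / sin φ₂ = 108 × sin 65° / sin 46°
V₂ = 108 × 0.9063/0.7193 = 136 km/h

136 km/h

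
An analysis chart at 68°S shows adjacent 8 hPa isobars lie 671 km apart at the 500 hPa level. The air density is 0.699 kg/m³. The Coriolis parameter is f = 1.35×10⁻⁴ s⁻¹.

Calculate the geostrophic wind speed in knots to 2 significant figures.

Pressure gradient: |∂P/∂n| = 800 Pa / 671000 m = 1.19×10⁻³ Pa/m
Geostrophic balance (pressure-gradient force = Coriolis force):
V_g = (1/(fρ)) |∂P/∂n| = 1.19×10⁻³ / (1.35×10⁻⁴ × 0.699) = 12.6 m/s
Converting: 12.6 m/s × 1.944 = 25 knots

25 knots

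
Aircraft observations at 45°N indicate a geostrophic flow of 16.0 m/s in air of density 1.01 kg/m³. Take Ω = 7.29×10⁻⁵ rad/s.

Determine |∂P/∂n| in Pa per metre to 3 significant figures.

1.67×10⁻³ Pa/m

Coriolis parameter at 45°N:
f = 2Ω sin φ = 2 × 7.29×10⁻⁵ × sin 45° = 1.03×10⁻⁴ s⁻¹
Geostrophic balance rearranged: |∂P/∂n| = f ρ V_g
|∂P/∂n| = 1.03×10⁻⁴ × 1.01 × 16.0 = 1.67×10⁻³ Pa/m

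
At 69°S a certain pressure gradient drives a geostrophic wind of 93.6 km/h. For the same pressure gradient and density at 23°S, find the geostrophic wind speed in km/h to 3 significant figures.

224 km/h

With the same pressure gradient and density, V_g ∝ 1/f ∝ 1/sin φ.
V₂ = V₁ · sin φ₁ / sin φ₂ = 93.6 × sin 69° / sin 23°
V₂ = 93.6 × 0.9336/0.3907 = 224 km/h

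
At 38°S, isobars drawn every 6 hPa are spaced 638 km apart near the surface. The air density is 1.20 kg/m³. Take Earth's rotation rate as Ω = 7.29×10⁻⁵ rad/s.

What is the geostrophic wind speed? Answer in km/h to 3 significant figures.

Coriolis parameter at 38°S:
f = 2Ω sin φ = 2 × 7.29×10⁻⁵ × sin 38° = 8.98×10⁻⁵ s⁻¹
Pressure gradient: |∂P/∂n| = 600 Pa / 638000 m = 9.40×10⁻⁴ Pa/m
Geostrophic balance (pressure-gradient force = Coriolis force):
V_g = (1/(fρ)) |∂P/∂n| = 9.40×10⁻⁴ / (8.98×10⁻⁵ × 1.20) = 8.73 m/s
Converting: 8.73 m/s × 3.6 = 31.4 km/h

31.4 km/h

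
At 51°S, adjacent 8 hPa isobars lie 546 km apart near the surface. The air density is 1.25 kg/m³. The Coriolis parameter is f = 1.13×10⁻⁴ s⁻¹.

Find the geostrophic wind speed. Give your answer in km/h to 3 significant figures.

Pressure gradient: |∂P/∂n| = 800 Pa / 546000 m = 1.47×10⁻³ Pa/m
Geostrophic balance (pressure-gradient force = Coriolis force):
V_g = (1/(fρ)) |∂P/∂n| = 1.47×10⁻³ / (1.13×10⁻⁴ × 1.25) = 10.4 m/s
Converting: 10.4 m/s × 3.6 = 37.3 km/h

37.3 km/h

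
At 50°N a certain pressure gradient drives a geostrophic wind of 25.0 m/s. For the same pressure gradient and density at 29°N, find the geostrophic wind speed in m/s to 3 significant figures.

39.5 m/s

With the same pressure gradient and density, V_g ∝ 1/f ∝ 1/sin φ.
V₂ = V₁ · sin φ₁ / sin φ₂ = 25.0 × sin 50° / sin 29°
V₂ = 25.0 × 0.7660/0.4848 = 39.5 m/s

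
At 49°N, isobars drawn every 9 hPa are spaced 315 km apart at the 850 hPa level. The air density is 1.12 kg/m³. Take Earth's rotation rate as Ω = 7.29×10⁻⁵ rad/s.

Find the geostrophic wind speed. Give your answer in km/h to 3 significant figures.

Coriolis parameter at 49°N:
f = 2Ω sin φ = 2 × 7.29×10⁻⁵ × sin 49° = 1.10×10⁻⁴ s⁻¹
Pressure gradient: |∂P/∂n| = 900 Pa / 315000 m = 2.86×10⁻³ Pa/m
Geostrophic balance (pressure-gradient force = Coriolis force):
V_g = (1/(fρ)) |∂P/∂n| = 2.86×10⁻³ / (1.10×10⁻⁴ × 1.12) = 23.2 m/s
Converting: 23.2 m/s × 3.6 = 83.5 km/h

83.5 km/h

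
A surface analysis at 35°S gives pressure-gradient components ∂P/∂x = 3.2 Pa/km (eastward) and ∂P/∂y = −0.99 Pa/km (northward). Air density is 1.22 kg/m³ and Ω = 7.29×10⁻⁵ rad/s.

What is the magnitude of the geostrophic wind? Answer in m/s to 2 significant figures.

Coriolis parameter at 35°S:
f = 2Ω sin φ = 2 × 7.29×10⁻⁵ × sin 35° = 8.36×10⁻⁵ s⁻¹
In the Southern Hemisphere f is negative: f = −8.36×10⁻⁵ s⁻¹.
Component geostrophic relations (x east, y north):
u_g = −(1/(fρ)) ∂P/∂y,  v_g = (1/(fρ)) ∂P/∂x
u_g = −(−0.99×10⁻³)/(−8.36×10⁻⁵ × 1.22) = −9.70 m/s;  v_g = (3.2×10⁻³)/(−8.36×10⁻⁵ × 1.22) = −31.4 m/s
|V_g| = √(u_g² + v_g²) = 32.8 m/s

33 m/s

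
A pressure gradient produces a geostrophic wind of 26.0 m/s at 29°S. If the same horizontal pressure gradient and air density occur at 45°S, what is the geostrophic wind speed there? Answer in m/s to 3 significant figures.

With the same pressure gradient and density, V_g ∝ 1/f ∝ 1/sin φ.
V₂ = V₁ · sin φ₁ / sin φ₂ = 26.0 × sin 29° / sin 45°
V₂ = 26.0 × 0.4848/0.7071 = 17.8 m/s

17.8 m/s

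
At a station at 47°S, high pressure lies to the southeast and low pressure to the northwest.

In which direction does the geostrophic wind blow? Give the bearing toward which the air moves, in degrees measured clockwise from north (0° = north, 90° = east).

225°

The pressure-gradient force points toward the northwest (bearing 315°).
Geostrophic balance: in the Southern Hemisphere the Coriolis force deflects motion to the left, so the geostrophic wind blows 90° to the left of the pressure-gradient force (low pressure on the right).
Rotating 315° by 90° counterclockwise gives 225° — the wind blows toward the southwest.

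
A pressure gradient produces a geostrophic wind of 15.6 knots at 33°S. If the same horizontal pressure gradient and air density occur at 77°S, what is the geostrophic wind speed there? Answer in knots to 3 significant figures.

8.72 knots

With the same pressure gradient and density, V_g ∝ 1/f ∝ 1/sin φ.
V₂ = V₁ · sin φ₁ / sin φ₂ = 15.6 × sin 33° / sin 77°
V₂ = 15.6 × 0.5446/0.9744 = 8.72 knots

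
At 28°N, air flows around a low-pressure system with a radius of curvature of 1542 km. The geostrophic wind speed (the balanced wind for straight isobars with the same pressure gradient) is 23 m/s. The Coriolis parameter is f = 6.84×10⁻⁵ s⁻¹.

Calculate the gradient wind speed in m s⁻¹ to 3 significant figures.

19.4 m s⁻¹

Around a low, centrifugal force acts outward with Coriolis, so pressure-gradient force balances both:
(1/ρ)|∂P/∂n| = fV + V²/R  →  V² + fR·V − fR·V_g = 0
With fR = 6.84×10⁻⁵ × 1542×10³ m = 105 m/s:
V = [−fR + √((fR)² + 4 fR V_g)]/2 = [−105 + √(105² + 4×105×23)]/2 = 19.4 m/s
Subgeostrophic (V < V_g = 23 m/s), as expected around a low.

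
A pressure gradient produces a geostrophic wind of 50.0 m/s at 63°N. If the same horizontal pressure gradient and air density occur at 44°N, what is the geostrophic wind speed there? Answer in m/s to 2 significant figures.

64 m/s

With the same pressure gradient and density, V_g ∝ 1/f ∝ 1/sin φ.
V₂ = V₁ · sin φ₁ / sin φ₂ = 50.0 × sin 63° / sin 44°
V₂ = 50.0 × 0.8910/0.6947 = 64 m/s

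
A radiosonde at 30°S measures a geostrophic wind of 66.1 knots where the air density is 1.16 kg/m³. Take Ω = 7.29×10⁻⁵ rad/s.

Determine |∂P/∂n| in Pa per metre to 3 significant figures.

Coriolis parameter at 30°S:
f = 2Ω sin φ = 2 × 7.29×10⁻⁵ × sin 30° = 7.29×10⁻⁵ s⁻¹
Wind speed in SI: 66.1 knots = 34.0 m/s
Geostrophic balance rearranged: |∂P/∂n| = f ρ V_g
|∂P/∂n| = 7.29×10⁻⁵ × 1.16 × 34.0 = 2.88×10⁻³ Pa/m

2.88×10⁻³ Pa/m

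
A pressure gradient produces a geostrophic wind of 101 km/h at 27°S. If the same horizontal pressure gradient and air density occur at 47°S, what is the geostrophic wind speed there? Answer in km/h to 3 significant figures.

With the same pressure gradient and density, V_g ∝ 1/f ∝ 1/sin φ.
V₂ = V₁ · sin φ₁ / sin φ₂ = 101 × sin 27° / sin 47°
V₂ = 101 × 0.4540/0.7314 = 62.7 km/h

62.7 km/h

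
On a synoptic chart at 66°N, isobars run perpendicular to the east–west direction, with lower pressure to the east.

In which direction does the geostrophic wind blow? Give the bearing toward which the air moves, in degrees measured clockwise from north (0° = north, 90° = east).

The pressure-gradient force points toward the east (bearing 090°).
Geostrophic balance: in the Northern Hemisphere the Coriolis force deflects motion to the right, so the geostrophic wind blows 90° to the right of the pressure-gradient force (low pressure on the left).
Rotating 090° by 90° clockwise gives 180° — the wind blows toward the south.

180°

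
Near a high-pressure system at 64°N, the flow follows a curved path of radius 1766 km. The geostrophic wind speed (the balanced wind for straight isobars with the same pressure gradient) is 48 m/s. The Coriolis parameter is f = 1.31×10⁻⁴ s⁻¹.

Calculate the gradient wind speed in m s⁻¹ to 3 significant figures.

Around a high, pressure-gradient force acts outward with centrifugal, so Coriolis balances both:
fV = (1/ρ)|∂P/∂n| + V²/R  →  V² − fR·V + fR·V_g = 0
With fR = 1.31×10⁻⁴ × 1766×10³ m = 231 m/s:
V = [fR − √((fR)² − 4 fR V_g)]/2 = [231 − √(231² − 4×231×48)]/2 = 68 m/s
Supergeostrophic (V > V_g = 48 m/s), as expected around a high.

68.0 m s⁻¹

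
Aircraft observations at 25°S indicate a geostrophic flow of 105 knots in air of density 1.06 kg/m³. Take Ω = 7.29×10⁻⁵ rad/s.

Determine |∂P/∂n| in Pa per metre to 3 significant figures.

Coriolis parameter at 25°S:
f = 2Ω sin φ = 2 × 7.29×10⁻⁵ × sin 25° = 6.16×10⁻⁵ s⁻¹
Wind speed in SI: 105 knots = 54.0 m/s
Geostrophic balance rearranged: |∂P/∂n| = f ρ V_g
|∂P/∂n| = 6.16×10⁻⁵ × 1.06 × 54.0 = 3.53×10⁻³ Pa/m

3.53×10⁻³ Pa/m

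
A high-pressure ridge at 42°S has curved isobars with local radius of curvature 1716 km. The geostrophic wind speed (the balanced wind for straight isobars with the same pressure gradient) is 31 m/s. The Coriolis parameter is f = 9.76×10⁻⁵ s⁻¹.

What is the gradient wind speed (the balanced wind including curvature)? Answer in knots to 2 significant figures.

80 knots

Around a high, pressure-gradient force acts outward with centrifugal, so Coriolis balances both:
fV = (1/ρ)|∂P/∂n| + V²/R  →  V² − fR·V + fR·V_g = 0
With fR = 9.76×10⁻⁵ × 1716×10³ m = 167 m/s:
V = [fR − √((fR)² − 4 fR V_g)]/2 = [167 − √(167² − 4×167×31)]/2 = 41.1 m/s
Supergeostrophic (V > V_g = 31 m/s), as expected around a high.
Converting: 41.1 m/s × 1.944 = 80 knots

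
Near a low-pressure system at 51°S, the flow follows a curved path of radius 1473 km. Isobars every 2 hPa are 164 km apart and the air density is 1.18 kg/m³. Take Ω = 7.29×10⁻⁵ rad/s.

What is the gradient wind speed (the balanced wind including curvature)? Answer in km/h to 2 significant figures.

Coriolis parameter at 51°S:
f = 2Ω sin φ = 2 × 7.29×10⁻⁵ × sin 51° = 1.13×10⁻⁴ s⁻¹
Pressure gradient: |∂P/∂n| = 200 Pa / 164000 m = 1.22×10⁻³ Pa/m
Geostrophic speed: V_g = |∂P/∂n|/(fρ) = 1.22×10⁻³/(1.13×10⁻⁴ × 1.18) = 9.12 m/s
Around a low, centrifugal force acts outward with Coriolis, so pressure-gradient force balances both:
(1/ρ)|∂P/∂n| = fV + V²/R  →  V² + fR·V − fR·V_g = 0
With fR = 1.13×10⁻⁴ × 1473×10³ m = 167 m/s:
V = [−fR + √((fR)² + 4 fR V_g)]/2 = [−167 + √(167² + 4×167×9.12)]/2 = 8.67 m/s
Subgeostrophic (V < V_g = 9.12 m/s), as expected around a low.
Converting: 8.67 m/s × 3.6 = 31 km/h

31 km/h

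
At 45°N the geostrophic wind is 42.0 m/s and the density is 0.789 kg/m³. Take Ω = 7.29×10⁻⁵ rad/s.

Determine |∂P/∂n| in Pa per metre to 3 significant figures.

Coriolis parameter at 45°N:
f = 2Ω sin φ = 2 × 7.29×10⁻⁵ × sin 45° = 1.03×10⁻⁴ s⁻¹
Geostrophic balance rearranged: |∂P/∂n| = f ρ V_g
|∂P/∂n| = 1.03×10⁻⁴ × 0.789 × 42.0 = 3.42×10⁻³ Pa/m

3.42×10⁻³ Pa/m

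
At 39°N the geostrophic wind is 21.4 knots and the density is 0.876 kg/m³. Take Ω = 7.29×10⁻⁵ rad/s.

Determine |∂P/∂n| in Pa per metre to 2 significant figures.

Coriolis parameter at 39°N:
f = 2Ω sin φ = 2 × 7.29×10⁻⁵ × sin 39° = 9.18×10⁻⁵ s⁻¹
Wind speed in SI: 21.4 knots = 11.0 m/s
Geostrophic balance rearranged: |∂P/∂n| = f ρ V_g
|∂P/∂n| = 9.18×10⁻⁵ × 0.876 × 11.0 = 8.85×10⁻⁴ Pa/m

8.8×10⁻⁴ Pa/m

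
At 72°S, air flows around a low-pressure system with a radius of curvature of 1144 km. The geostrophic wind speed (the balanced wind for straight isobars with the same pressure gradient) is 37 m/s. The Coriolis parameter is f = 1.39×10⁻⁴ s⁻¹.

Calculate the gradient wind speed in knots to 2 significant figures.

60 knots

Around a low, centrifugal force acts outward with Coriolis, so pressure-gradient force balances both:
(1/ρ)|∂P/∂n| = fV + V²/R  →  V² + fR·V − fR·V_g = 0
With fR = 1.39×10⁻⁴ × 1144×10³ m = 159 m/s:
V = [−fR + √((fR)² + 4 fR V_g)]/2 = [−159 + √(159² + 4×159×37)]/2 = 31 m/s
Subgeostrophic (V < V_g = 37 m/s), as expected around a low.
Converting: 31 m/s × 1.944 = 60 knots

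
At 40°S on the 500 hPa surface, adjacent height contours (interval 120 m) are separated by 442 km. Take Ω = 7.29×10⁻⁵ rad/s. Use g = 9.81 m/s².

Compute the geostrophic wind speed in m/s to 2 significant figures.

28 m/s

Coriolis parameter at 40°S:
f = 2Ω sin φ = 2 × 7.29×10⁻⁵ × sin 40° = 9.37×10⁻⁵ s⁻¹
Height gradient: |∂Z/∂n| = 120 m / 442000 m = 2.71×10⁻⁴
On a pressure surface, geostrophic balance gives V_g = (g/f)|∂Z/∂n|:
V_g = 9.81 × 2.71×10⁻⁴ / 9.37×10⁻⁵ = 28.4 m/s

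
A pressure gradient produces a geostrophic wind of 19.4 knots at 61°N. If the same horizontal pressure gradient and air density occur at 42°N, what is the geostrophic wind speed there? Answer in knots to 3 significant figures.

25.4 knots

With the same pressure gradient and density, V_g ∝ 1/f ∝ 1/sin φ.
V₂ = V₁ · sin φ₁ / sin φ₂ = 19.4 × sin 61° / sin 42°
V₂ = 19.4 × 0.8746/0.6691 = 25.4 knots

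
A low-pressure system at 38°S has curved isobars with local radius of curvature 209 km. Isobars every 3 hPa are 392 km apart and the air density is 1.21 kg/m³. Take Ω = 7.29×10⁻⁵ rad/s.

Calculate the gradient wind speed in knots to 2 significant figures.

11 knots

Coriolis parameter at 38°S:
f = 2Ω sin φ = 2 × 7.29×10⁻⁵ × sin 38° = 8.98×10⁻⁵ s⁻¹
Pressure gradient: |∂P/∂n| = 300 Pa / 392000 m = 7.65×10⁻⁴ Pa/m
Geostrophic speed: V_g = |∂P/∂n|/(fρ) = 7.65×10⁻⁴/(8.98×10⁻⁵ × 1.21) = 7.05 m/s
Around a low, centrifugal force acts outward with Coriolis, so pressure-gradient force balances both:
(1/ρ)|∂P/∂n| = fV + V²/R  →  V² + fR·V − fR·V_g = 0
With fR = 8.98×10⁻⁵ × 209×10³ m = 18.8 m/s:
V = [−fR + √((fR)² + 4 fR V_g)]/2 = [−18.8 + √(18.8² + 4×18.8×7.05)]/2 = 5.46 m/s
Subgeostrophic (V < V_g = 7.05 m/s), as expected around a low.
Converting: 5.46 m/s × 1.944 = 11 knots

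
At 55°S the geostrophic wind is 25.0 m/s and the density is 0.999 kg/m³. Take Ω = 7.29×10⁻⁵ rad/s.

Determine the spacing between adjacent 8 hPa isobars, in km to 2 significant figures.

270 km

Coriolis parameter at 55°S:
f = 2Ω sin φ = 2 × 7.29×10⁻⁵ × sin 55° = 1.19×10⁻⁴ s⁻¹
Geostrophic balance rearranged: |∂P/∂n| = f ρ V_g
|∂P/∂n| = 1.19×10⁻⁴ × 0.999 × 25.0 = 2.98×10⁻³ Pa/m
Isobar spacing: Δn = ΔP/|∂P/∂n| = 800 Pa / 2.98×10⁻³ Pa/m = 268202 m ≈ 270 km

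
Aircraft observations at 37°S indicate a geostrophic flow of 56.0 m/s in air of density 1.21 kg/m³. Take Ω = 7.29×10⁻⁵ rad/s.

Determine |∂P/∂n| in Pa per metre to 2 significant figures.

5.9×10⁻³ Pa/m

Coriolis parameter at 37°S:
f = 2Ω sin φ = 2 × 7.29×10⁻⁵ × sin 37° = 8.77×10⁻⁵ s⁻¹
Geostrophic balance rearranged: |∂P/∂n| = f ρ V_g
|∂P/∂n| = 8.77×10⁻⁵ × 1.21 × 56.0 = 5.95×10⁻³ Pa/m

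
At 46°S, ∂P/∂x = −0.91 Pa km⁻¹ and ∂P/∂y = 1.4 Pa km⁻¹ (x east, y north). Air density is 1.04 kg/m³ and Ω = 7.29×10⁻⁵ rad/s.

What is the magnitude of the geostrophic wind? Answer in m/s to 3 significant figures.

Coriolis parameter at 46°S:
f = 2Ω sin φ = 2 × 7.29×10⁻⁵ × sin 46° = 1.05×10⁻⁴ s⁻¹
In the Southern Hemisphere f is negative: f = −1.05×10⁻⁴ s⁻¹.
Component geostrophic relations (x east, y north):
u_g = −(1/(fρ)) ∂P/∂y,  v_g = (1/(fρ)) ∂P/∂x
u_g = −(1.4×10⁻³)/(−1.05×10⁻⁴ × 1.04) = 12.8 m/s;  v_g = (−0.91×10⁻³)/(−1.05×10⁻⁴ × 1.04) = 8.34 m/s
|V_g| = √(u_g² + v_g²) = 15.3 m/s

15.3 m/s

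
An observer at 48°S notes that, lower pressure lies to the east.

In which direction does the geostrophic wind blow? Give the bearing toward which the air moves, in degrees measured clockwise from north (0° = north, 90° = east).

000°

The pressure-gradient force points toward the east (bearing 090°).
Geostrophic balance: in the Southern Hemisphere the Coriolis force deflects motion to the left, so the geostrophic wind blows 90° to the left of the pressure-gradient force (low pressure on the right).
Rotating 090° by 90° counterclockwise gives 000° — the wind blows toward the north.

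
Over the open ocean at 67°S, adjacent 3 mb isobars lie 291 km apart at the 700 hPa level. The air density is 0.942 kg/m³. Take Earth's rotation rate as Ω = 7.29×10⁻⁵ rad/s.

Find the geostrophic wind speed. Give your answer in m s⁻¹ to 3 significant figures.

Coriolis parameter at 67°S:
f = 2Ω sin φ = 2 × 7.29×10⁻⁵ × sin 67° = 1.34×10⁻⁴ s⁻¹
Pressure gradient: |∂P/∂n| = 300 Pa / 291000 m = 1.03×10⁻³ Pa/m
Geostrophic balance (pressure-gradient force = Coriolis force):
V_g = (1/(fρ)) |∂P/∂n| = 1.03×10⁻³ / (1.34×10⁻⁴ × 0.942) = 8.15 m/s

8.15 m s⁻¹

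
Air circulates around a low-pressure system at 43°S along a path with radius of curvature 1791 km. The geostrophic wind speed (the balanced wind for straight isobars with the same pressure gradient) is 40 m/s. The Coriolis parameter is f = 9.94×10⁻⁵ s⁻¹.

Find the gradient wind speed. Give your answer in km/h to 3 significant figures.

Around a low, centrifugal force acts outward with Coriolis, so pressure-gradient force balances both:
(1/ρ)|∂P/∂n| = fV + V²/R  →  V² + fR·V − fR·V_g = 0
With fR = 9.94×10⁻⁵ × 1791×10³ m = 178 m/s:
V = [−fR + √((fR)² + 4 fR V_g)]/2 = [−178 + √(178² + 4×178×40)]/2 = 33.6 m/s
Subgeostrophic (V < V_g = 40 m/s), as expected around a low.
Converting: 33.6 m/s × 3.6 = 121 km/h

121 km/h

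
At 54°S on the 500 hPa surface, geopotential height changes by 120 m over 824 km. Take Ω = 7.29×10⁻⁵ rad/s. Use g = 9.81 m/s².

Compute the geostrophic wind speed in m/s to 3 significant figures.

12.1 m/s

Coriolis parameter at 54°S:
f = 2Ω sin φ = 2 × 7.29×10⁻⁵ × sin 54° = 1.18×10⁻⁴ s⁻¹
Height gradient: |∂Z/∂n| = 120 m / 824000 m = 1.46×10⁻⁴
On a pressure surface, geostrophic balance gives V_g = (g/f)|∂Z/∂n|:
V_g = 9.81 × 1.46×10⁻⁴ / 1.18×10⁻⁴ = 12.1 m/s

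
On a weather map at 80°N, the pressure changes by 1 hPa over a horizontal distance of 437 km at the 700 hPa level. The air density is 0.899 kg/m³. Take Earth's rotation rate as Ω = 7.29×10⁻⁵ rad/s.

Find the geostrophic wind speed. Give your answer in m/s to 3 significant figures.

1.77 m/s

Coriolis parameter at 80°N:
f = 2Ω sin φ = 2 × 7.29×10⁻⁵ × sin 80° = 1.44×10⁻⁴ s⁻¹
Pressure gradient: |∂P/∂n| = 100 Pa / 437000 m = 2.29×10⁻⁴ Pa/m
Geostrophic balance (pressure-gradient force = Coriolis force):
V_g = (1/(fρ)) |∂P/∂n| = 2.29×10⁻⁴ / (1.44×10⁻⁴ × 0.899) = 1.77 m/s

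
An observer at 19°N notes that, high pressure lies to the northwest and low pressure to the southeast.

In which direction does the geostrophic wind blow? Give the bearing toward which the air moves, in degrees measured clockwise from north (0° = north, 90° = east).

225°

The pressure-gradient force points toward the southeast (bearing 135°).
Geostrophic balance: in the Northern Hemisphere the Coriolis force deflects motion to the right, so the geostrophic wind blows 90° to the right of the pressure-gradient force (low pressure on the left).
Rotating 135° by 90° clockwise gives 225° — the wind blows toward the southwest.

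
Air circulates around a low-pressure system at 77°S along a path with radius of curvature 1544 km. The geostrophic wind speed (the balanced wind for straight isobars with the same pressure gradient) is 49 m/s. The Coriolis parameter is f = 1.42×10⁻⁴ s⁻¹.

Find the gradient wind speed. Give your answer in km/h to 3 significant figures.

148 km/h

Around a low, centrifugal force acts outward with Coriolis, so pressure-gradient force balances both:
(1/ρ)|∂P/∂n| = fV + V²/R  →  V² + fR·V − fR·V_g = 0
With fR = 1.42×10⁻⁴ × 1544×10³ m = 219 m/s:
V = [−fR + √((fR)² + 4 fR V_g)]/2 = [−219 + √(219² + 4×219×49)]/2 = 41.2 m/s
Subgeostrophic (V < V_g = 49 m/s), as expected around a low.
Converting: 41.2 m/s × 3.6 = 148 km/h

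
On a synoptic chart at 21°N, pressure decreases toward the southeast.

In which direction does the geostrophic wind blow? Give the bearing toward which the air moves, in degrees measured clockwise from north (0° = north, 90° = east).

The pressure-gradient force points toward the southeast (bearing 135°).
Geostrophic balance: in the Northern Hemisphere the Coriolis force deflects motion to the right, so the geostrophic wind blows 90° to the right of the pressure-gradient force (low pressure on the left).
Rotating 135° by 90° clockwise gives 225° — the wind blows toward the southwest.

225°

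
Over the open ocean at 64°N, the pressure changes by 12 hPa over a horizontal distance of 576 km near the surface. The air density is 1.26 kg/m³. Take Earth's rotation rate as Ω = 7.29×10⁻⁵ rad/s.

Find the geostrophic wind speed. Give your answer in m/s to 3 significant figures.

12.6 m/s

Coriolis parameter at 64°N:
f = 2Ω sin φ = 2 × 7.29×10⁻⁵ × sin 64° = 1.31×10⁻⁴ s⁻¹
Pressure gradient: |∂P/∂n| = 1200 Pa / 576000 m = 2.08×10⁻³ Pa/m
Geostrophic balance (pressure-gradient force = Coriolis force):
V_g = (1/(fρ)) |∂P/∂n| = 2.08×10⁻³ / (1.31×10⁻⁴ × 1.26) = 12.6 m/s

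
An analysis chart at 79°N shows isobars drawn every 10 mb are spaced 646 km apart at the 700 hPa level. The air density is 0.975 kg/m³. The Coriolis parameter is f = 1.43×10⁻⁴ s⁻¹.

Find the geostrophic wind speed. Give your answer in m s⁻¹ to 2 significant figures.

Pressure gradient: |∂P/∂n| = 1000 Pa / 646000 m = 1.55×10⁻³ Pa/m
Geostrophic balance (pressure-gradient force = Coriolis force):
V_g = (1/(fρ)) |∂P/∂n| = 1.55×10⁻³ / (1.43×10⁻⁴ × 0.975) = 11.1 m/s

11 m s⁻¹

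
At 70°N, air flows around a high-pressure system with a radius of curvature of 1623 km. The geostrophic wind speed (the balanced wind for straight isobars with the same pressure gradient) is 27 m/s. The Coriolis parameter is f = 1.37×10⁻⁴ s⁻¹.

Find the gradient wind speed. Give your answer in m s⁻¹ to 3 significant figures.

Around a high, pressure-gradient force acts outward with centrifugal, so Coriolis balances both:
fV = (1/ρ)|∂P/∂n| + V²/R  →  V² − fR·V + fR·V_g = 0
With fR = 1.37×10⁻⁴ × 1623×10³ m = 222 m/s:
V = [fR − √((fR)² − 4 fR V_g)]/2 = [222 − √(222² − 4×222×27)]/2 = 31.4 m/s
Supergeostrophic (V > V_g = 27 m/s), as expected around a high.

31.4 m s⁻¹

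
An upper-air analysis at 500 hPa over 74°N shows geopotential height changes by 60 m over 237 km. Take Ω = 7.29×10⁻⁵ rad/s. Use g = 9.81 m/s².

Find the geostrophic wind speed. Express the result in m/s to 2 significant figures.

Coriolis parameter at 74°N:
f = 2Ω sin φ = 2 × 7.29×10⁻⁵ × sin 74° = 1.40×10⁻⁴ s⁻¹
Height gradient: |∂Z/∂n| = 60 m / 237000 m = 2.53×10⁻⁴
On a pressure surface, geostrophic balance gives V_g = (g/f)|∂Z/∂n|:
V_g = 9.81 × 2.53×10⁻⁴ / 1.40×10⁻⁴ = 17.7 m/s

18 m/s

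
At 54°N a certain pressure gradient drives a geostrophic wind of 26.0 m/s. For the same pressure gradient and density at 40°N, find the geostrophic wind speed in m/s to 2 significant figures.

With the same pressure gradient and density, V_g ∝ 1/f ∝ 1/sin φ.
V₂ = V₁ · sin φ₁ / sin φ₂ = 26.0 × sin 54° / sin 40°
V₂ = 26.0 × 0.8090/0.6428 = 33 m/s

33 m/s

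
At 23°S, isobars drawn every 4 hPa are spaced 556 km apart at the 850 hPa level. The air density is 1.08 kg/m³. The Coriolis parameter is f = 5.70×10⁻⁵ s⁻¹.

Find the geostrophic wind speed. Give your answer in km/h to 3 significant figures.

Pressure gradient: |∂P/∂n| = 400 Pa / 556000 m = 7.19×10⁻⁴ Pa/m
Geostrophic balance (pressure-gradient force = Coriolis force):
V_g = (1/(fρ)) |∂P/∂n| = 7.19×10⁻⁴ / (5.70×10⁻⁵ × 1.08) = 11.7 m/s
Converting: 11.7 m/s × 3.6 = 42.1 km/h

42.1 km/h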